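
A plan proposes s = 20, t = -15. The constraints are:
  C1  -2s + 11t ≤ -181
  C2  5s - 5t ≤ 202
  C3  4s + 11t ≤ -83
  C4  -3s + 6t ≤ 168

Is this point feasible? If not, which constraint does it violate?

C1: -205 ≤ -181 ✓
C2: 175 ≤ 202 ✓
C3: -85 ≤ -83 ✓
C4: -150 ≤ 168 ✓

feasible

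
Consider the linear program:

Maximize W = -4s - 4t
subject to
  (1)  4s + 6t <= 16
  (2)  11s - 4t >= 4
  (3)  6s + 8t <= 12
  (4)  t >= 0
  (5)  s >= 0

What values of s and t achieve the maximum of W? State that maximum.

s = 4/11, t = 0, maximum W = -16/11

Extreme points and W = -4s - 4t:
  (5/7, 27/28) → W = -47/7
  (4/11, 0) → W = -16/11
  (2, 0) → W = -8

The binding constraints are 11s - 4t = 4 and t = 0.
Solving simultaneously gives s = 4/11, t = 0.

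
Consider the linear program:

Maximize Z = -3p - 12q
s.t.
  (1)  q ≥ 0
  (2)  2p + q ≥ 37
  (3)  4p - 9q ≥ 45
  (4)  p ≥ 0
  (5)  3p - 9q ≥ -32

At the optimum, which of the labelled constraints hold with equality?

(1) and (2)

Vertices and Z = -3p - 12q:
  (37/2, 0) → Z = -111/2
  (189/11, 29/11) → Z = -915/11
  (77, 263/9) → Z = -1745/3
The feasible region is unbounded (it extends along (3, 1), (1, 0)), but Z strictly decreases along every unbounded feasible direction, so there is no improving ray and the maximum is attained at a vertex.

The maximum is at (37/2, 0). Substituting into each constraint, equality holds for (1) and (2); the remaining constraints have slack.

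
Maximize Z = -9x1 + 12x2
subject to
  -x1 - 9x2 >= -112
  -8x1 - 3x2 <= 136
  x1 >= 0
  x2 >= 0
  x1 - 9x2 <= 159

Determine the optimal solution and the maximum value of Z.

x1 = 0, x2 = 112/9, maximum Z = 448/3

Feasible corners and Z = -9x1 + 12x2:
  (0, 112/9) → Z = 448/3
  (112, 0) → Z = -1008
  (0, 0) → Z = 0

At the optimal vertex, -x1 - 9x2 = -112 and x1 = 0.
Solving simultaneously gives x1 = 0, x2 = 112/9.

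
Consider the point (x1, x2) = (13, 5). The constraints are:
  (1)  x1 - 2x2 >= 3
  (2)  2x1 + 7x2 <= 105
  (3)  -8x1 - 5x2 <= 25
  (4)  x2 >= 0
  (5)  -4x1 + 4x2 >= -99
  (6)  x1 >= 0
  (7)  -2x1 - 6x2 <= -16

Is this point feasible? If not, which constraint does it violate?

feasible

(1): 3 ≥ 3 ✓
(2): 61 ≤ 105 ✓
(3): -129 ≤ 25 ✓
(4): 5 ≥ 0 ✓
(5): -32 ≥ -99 ✓
(6): 13 ≥ 0 ✓
(7): -56 ≤ -16 ✓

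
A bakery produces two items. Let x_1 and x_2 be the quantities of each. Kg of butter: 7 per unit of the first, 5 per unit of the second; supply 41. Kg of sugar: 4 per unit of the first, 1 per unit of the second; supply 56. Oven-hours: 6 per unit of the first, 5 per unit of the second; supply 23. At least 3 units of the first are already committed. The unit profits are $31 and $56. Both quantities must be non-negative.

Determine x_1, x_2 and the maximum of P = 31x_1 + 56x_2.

x_1 = 3, x_2 = 1, maximum P = 149

Corner points and P = 31x_1 + 56x_2:
  (23/6, 0) → P = 713/6
  (3, 0) → P = 93
  (3, 1) → P = 149

At the optimal vertex, 6x_1 + 5x_2 = 23 and x_1 = 3.
Solving simultaneously gives x_1 = 3, x_2 = 1.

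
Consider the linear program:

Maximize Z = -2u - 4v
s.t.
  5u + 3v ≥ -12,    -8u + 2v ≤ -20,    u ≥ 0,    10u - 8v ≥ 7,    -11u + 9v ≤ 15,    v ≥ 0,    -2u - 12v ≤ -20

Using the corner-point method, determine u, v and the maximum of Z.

Feasible corners and Z = -2u - 4v:
  (73/22, 36/11) → Z = -217/11
  (14/5, 6/5) → Z = -52/5
  (183/2, 227/2) → Z = -637
  (10, 0) → Z = -20
The feasible region is unbounded (it extends along (1, 0), (9, 11)), but Z strictly decreases along every unbounded feasible direction, so there is no improving ray and the maximum is attained at a vertex.

u = 14/5, v = 6/5, maximum Z = -52/5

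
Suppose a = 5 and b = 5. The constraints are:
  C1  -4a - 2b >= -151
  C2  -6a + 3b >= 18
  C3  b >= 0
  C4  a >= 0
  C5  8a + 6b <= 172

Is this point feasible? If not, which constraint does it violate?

not feasible — violates C2

Constraint C2: -6a + 3b = -15, which is not ≥ 18. All other constraints are satisfied.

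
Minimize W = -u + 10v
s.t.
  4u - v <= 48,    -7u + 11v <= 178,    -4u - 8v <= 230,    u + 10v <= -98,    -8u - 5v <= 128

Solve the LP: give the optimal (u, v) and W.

Corner points and W = -u + 10v:
  (77/18, -278/9) → W = -1879/6
  (382/41, -440/41) → W = -4782/41
  (63/22, -332/11) → W = -6703/22
  (-158/15, -656/75) → W = -1154/15

The binding constraints are 4u - v = 48 and -4u - 8v = 230.
Solving simultaneously gives u = 77/18, v = -278/9.

u = 77/18, v = -278/9, minimum W = -1879/6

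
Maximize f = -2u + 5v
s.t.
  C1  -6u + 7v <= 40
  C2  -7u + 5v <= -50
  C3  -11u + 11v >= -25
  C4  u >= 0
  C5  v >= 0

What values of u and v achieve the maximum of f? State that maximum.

u = 615/11, v = 590/11, maximum f = 1720/11

Vertices and f = -2u + 5v:
  (550/19, 580/19) → f = 1800/19
  (615/11, 590/11) → f = 1720/11
  (425/22, 375/22) → f = 1025/22

The binding constraints are -6u + 7v = 40 and -11u + 11v = -25.
Solving simultaneously gives u = 615/11, v = 590/11.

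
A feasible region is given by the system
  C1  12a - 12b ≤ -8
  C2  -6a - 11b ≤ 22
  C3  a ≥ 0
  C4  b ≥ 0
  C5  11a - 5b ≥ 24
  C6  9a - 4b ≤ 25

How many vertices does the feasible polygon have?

3

Of the 15 pairwise boundary intersections, those satisfying every inequality are:
  (41/9, 47/9)
  (83/15, 31/5)
  (29, 59)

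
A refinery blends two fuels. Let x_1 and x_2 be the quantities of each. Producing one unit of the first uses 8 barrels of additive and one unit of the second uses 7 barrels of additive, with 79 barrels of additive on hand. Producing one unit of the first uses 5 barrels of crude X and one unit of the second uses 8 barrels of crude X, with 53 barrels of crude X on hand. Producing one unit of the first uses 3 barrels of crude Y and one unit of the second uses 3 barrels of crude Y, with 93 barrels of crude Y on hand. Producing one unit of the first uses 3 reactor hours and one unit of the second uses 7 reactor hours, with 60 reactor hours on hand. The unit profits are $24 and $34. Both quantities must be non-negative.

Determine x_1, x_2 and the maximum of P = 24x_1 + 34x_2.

Feasible corners and P = 24x_1 + 34x_2:
  (0, 0) → P = 0
  (0, 53/8) → P = 901/4
  (79/8, 0) → P = 237
  (9, 1) → P = 250

At the optimal vertex, 8x_1 + 7x_2 = 79 and 5x_1 + 8x_2 = 53.
Solving simultaneously gives x_1 = 9, x_2 = 1.

x_1 = 9, x_2 = 1, maximum P = 250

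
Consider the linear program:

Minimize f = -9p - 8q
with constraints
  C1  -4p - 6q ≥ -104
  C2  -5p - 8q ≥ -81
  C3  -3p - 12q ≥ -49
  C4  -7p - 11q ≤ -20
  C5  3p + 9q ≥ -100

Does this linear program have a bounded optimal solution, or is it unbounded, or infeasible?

bounded optimum

Extreme points and f = -9p - 8q:
  (145/9, 1/18) → f = -1309/9
  (1529/21, -743/21) → f = -7817/21
  (-299/51, 283/51) → f = 427/51
  (128/3, -76/3) → f = -544/3
The feasible region has finitely many vertices and no improving ray; the minimum is -7817/21 at (1529/21, -743/21).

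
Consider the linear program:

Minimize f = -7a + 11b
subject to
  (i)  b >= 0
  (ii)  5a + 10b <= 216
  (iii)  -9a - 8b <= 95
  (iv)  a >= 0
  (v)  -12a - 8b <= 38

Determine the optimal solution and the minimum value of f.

Extreme points and f = -7a + 11b:
  (216/5, 0) → f = -1512/5
  (0, 0) → f = 0
  (0, 108/5) → f = 1188/5

The binding constraints are b = 0 and 5a + 10b = 216.
Solving simultaneously gives a = 216/5, b = 0.

a = 216/5, b = 0, minimum f = -1512/5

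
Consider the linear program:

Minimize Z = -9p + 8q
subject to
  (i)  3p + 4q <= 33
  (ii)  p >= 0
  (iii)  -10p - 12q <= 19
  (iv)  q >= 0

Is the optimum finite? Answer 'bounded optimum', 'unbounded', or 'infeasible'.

bounded optimum

Extreme points and Z = -9p + 8q:
  (0, 33/4) → Z = 66
  (11, 0) → Z = -99
  (0, 0) → Z = 0
The feasible region has finitely many vertices and no improving ray; the minimum is -99 at (11, 0).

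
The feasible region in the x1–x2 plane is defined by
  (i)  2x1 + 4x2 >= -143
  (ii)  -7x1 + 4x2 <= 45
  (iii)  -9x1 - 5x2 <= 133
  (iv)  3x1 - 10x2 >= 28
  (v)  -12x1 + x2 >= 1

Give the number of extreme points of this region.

Of the 10 pairwise boundary intersections, those satisfying every inequality are:
  (-757/71, -526/71)
  (-281/29, -331/58)
  (-2, -23)
  (-38/117, -113/39)

4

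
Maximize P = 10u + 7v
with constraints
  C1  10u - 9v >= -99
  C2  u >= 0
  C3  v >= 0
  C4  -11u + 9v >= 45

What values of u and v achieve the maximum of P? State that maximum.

u = 54, v = 71, maximum P = 1037

Corner points and P = 10u + 7v:
  (0, 11) → P = 77
  (54, 71) → P = 1037
  (0, 5) → P = 35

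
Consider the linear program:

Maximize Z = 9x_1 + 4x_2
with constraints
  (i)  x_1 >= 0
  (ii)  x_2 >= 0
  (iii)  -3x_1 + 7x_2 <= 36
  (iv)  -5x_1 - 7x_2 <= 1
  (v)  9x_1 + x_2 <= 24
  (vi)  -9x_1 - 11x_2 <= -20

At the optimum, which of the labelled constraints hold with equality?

Extreme points and Z = 9x_1 + 4x_2:
  (0, 36/7) → Z = 144/7
  (0, 20/11) → Z = 80/11
  (8/3, 0) → Z = 24
  (20/9, 0) → Z = 20
  (2, 6) → Z = 42

The maximum is at (2, 6). Substituting into each constraint, equality holds for (iii) and (v); the remaining constraints have slack.

(iii) and (v)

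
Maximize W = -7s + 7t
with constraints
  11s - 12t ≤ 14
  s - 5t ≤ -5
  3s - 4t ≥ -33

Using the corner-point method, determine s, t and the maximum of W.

s = -145/11, t = -18/11, maximum W = 889/11

Feasible corners and W = -7s + 7t:
  (130/43, 69/43) → W = -427/43
  (113/2, 405/8) → W = -329/8
  (-145/11, -18/11) → W = 889/11

At the optimal vertex, s - 5t = -5 and 3s - 4t = -33.
Solving simultaneously gives s = -145/11, t = -18/11.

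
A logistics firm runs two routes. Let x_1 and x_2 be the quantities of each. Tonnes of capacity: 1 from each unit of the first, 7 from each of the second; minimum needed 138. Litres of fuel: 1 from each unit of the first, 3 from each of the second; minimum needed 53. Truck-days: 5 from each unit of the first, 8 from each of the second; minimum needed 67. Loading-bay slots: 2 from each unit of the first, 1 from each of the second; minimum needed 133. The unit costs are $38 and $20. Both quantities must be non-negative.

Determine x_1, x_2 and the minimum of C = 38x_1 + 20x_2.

x_1 = 61, x_2 = 11, minimum C = 2538

Extreme points and C = 38x_1 + 20x_2:
  (0, 133) → C = 2660
  (138, 0) → C = 5244
  (61, 11) → C = 2538
The feasible region is unbounded (it extends along (0, 1), (1, 0)), but C strictly increases along every unbounded feasible direction, so there is no improving ray and the minimum is attained at a vertex.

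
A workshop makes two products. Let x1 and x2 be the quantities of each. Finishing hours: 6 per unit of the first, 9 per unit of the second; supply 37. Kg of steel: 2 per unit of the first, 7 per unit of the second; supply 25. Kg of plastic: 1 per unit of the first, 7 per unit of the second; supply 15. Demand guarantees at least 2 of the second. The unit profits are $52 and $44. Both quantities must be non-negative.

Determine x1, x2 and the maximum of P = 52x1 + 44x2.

x1 = 1, x2 = 2, maximum P = 140

Feasible corners and P = 52x1 + 44x2:
  (0, 15/7) → P = 660/7
  (0, 2) → P = 88
  (1, 2) → P = 140

At the optimal vertex, x1 + 7x2 = 15 and x2 = 2.
Solving simultaneously gives x1 = 1, x2 = 2.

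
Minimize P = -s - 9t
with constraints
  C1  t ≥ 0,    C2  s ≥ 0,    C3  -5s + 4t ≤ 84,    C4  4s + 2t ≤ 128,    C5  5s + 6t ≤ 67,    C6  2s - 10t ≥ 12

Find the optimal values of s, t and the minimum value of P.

s = 371/31, t = 37/31, minimum P = -704/31

Vertices and P = -s - 9t:
  (67/5, 0) → P = -67/5
  (6, 0) → P = -6
  (371/31, 37/31) → P = -704/31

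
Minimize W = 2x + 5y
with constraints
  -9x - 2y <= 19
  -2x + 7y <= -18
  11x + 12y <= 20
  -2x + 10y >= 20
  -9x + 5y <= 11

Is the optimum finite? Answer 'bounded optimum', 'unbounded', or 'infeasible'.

The boundaries -9x - 2y = 19 and -2x + 7y = -18 meet at (-97/67, -200/67), but that point violates -2x + 10y ≥ 20. Every candidate vertex is excluded by some other constraint, so the feasible region is empty.

infeasible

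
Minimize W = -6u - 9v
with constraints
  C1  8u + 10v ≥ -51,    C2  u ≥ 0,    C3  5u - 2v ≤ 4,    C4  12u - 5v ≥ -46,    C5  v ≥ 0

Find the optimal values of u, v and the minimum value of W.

u = 112, v = 278, minimum W = -3174

Corner points and W = -6u - 9v:
  (0, 46/5) → W = -414/5
  (0, 0) → W = 0
  (112, 278) → W = -3174
  (4/5, 0) → W = -24/5

The binding constraints are 5u - 2v = 4 and 12u - 5v = -46.
Solving simultaneously gives u = 112, v = 278.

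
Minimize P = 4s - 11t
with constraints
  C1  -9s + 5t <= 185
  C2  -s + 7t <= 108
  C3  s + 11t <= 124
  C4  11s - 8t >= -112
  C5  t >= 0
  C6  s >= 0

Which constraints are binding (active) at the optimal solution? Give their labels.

C3 and C6

Extreme points and P = 4s - 11t:
  (124, 0) → P = 496
  (0, 124/11) → P = -124
  (0, 0) → P = 0

The minimum is at (0, 124/11). Substituting into each constraint, equality holds for C3 and C6; the remaining constraints have slack.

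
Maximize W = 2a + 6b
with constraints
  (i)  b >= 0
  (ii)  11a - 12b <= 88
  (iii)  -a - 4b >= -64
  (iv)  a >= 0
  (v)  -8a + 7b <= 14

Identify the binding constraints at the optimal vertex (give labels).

(ii) and (iii)

Corner points and W = 2a + 6b:
  (8, 0) → W = 16
  (0, 0) → W = 0
  (20, 11) → W = 106
  (392/39, 526/39) → W = 3940/39
  (0, 2) → W = 12

The maximum is at (20, 11). Substituting into each constraint, equality holds for (ii) and (iii); the remaining constraints have slack.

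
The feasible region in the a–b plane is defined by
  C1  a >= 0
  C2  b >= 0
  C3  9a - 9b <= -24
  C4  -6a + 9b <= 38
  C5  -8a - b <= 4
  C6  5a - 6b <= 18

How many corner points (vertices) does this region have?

3

Of the 15 pairwise boundary intersections, those satisfying every inequality are:
  (0, 8/3)
  (0, 38/9)
  (14/3, 22/3)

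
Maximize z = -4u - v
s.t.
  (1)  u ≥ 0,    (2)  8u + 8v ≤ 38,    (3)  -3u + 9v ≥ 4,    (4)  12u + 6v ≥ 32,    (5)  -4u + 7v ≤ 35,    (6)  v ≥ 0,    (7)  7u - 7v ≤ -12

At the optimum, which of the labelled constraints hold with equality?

(2) and (4)

Extreme points and z = -4u - v:
  (7/12, 25/6) → z = -13/2
  (85/56, 181/56) → z = -521/56
  (76/63, 184/63) → z = -488/63

The maximum is at (7/12, 25/6). Substituting into each constraint, equality holds for (2) and (4); the remaining constraints have slack.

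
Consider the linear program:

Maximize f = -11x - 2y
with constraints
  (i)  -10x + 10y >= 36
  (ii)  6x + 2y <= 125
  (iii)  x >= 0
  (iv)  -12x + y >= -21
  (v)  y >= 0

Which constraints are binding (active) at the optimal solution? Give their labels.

Vertices and f = -11x - 2y:
  (0, 18/5) → f = -36/5
  (123/55, 321/55) → f = -399/11
  (0, 125/2) → f = -125
  (167/30, 229/5) → f = -917/6

The maximum is at (0, 18/5). Substituting into each constraint, equality holds for (i) and (iii); the remaining constraints have slack.

(i) and (iii)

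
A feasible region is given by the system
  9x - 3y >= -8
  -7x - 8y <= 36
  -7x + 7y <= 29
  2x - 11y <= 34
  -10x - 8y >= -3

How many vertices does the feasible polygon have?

Of the 10 pairwise boundary intersections, those satisfying every inequality are:
  (-172/93, -268/93)
  (-55/102, 107/102)
  (-4/3, -10/3)
  (305/126, -167/63)

4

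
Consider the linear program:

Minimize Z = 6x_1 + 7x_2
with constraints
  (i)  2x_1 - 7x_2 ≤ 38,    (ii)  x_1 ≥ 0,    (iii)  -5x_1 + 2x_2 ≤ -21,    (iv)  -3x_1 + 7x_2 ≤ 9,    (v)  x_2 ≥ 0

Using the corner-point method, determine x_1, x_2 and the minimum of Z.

Corner points and Z = 6x_1 + 7x_2:
  (19, 0) → Z = 114
  (165/29, 108/29) → Z = 1746/29
  (21/5, 0) → Z = 126/5
The feasible region is unbounded (it extends along (7, 3), (7, 2)), but Z strictly increases along every unbounded feasible direction, so there is no improving ray and the minimum is attained at a vertex.

At the optimal vertex, -5x_1 + 2x_2 = -21 and x_2 = 0.
Solving simultaneously gives x_1 = 21/5, x_2 = 0.

x_1 = 21/5, x_2 = 0, minimum Z = 126/5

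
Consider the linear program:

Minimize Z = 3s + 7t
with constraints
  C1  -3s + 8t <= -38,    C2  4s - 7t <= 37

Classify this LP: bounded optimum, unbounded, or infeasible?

From the feasible point (30/11, -41/11), moving in the direction (-7, -4) keeps every constraint satisfied while Z decreases without bound.

unbounded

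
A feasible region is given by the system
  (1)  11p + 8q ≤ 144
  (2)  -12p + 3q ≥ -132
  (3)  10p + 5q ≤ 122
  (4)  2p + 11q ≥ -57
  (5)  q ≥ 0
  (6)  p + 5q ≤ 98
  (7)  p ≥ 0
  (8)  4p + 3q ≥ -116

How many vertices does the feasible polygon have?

Of the 28 pairwise boundary intersections, those satisfying every inequality are:
  (256/25, 98/25)
  (0, 18)
  (57/5, 8/5)
  (11, 0)
  (0, 0)

5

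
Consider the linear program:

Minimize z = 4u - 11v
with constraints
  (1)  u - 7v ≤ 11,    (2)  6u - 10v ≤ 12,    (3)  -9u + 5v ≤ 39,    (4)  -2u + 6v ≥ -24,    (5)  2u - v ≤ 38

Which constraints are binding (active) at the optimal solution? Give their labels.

Vertices and z = 4u - 11v:
  (-13/16, -27/16) → z = 245/16
  (-164/29, -69/29) → z = 103/29
  (184/7, 102/7) → z = -386/7
  (229, 420) → z = -3704

The minimum is at (229, 420). Substituting into each constraint, equality holds for (3) and (5); the remaining constraints have slack.

(3) and (5)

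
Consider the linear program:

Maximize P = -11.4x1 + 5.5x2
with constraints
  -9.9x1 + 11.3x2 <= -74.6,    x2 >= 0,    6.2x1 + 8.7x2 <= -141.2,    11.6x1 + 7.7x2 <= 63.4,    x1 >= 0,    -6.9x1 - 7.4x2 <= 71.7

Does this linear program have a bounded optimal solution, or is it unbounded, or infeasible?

The boundaries 6.2x1 + 8.7x2 = -141.2 and 11.6x1 + 7.7x2 = 63.4 meet at (81941/2659, -101550/2659), but that point violates x2 ≥ 0. Every candidate vertex is excluded by some other constraint, so the feasible region is empty.

infeasible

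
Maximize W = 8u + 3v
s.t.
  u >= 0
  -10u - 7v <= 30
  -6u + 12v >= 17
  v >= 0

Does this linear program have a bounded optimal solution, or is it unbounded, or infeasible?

unbounded

From the feasible point (0, 17/12), moving in the direction (0, 1) keeps every constraint satisfied while W increases without bound.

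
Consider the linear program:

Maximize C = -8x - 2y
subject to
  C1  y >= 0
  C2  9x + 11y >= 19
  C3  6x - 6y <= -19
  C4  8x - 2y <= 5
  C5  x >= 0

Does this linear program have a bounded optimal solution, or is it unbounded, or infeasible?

bounded optimum

Corner points and C = -8x - 2y:
  (17/9, 91/18) → C = -227/9
  (0, 19/6) → C = -19/3
The feasible region has finitely many vertices and no improving ray; the maximum is -19/3 at (0, 19/6).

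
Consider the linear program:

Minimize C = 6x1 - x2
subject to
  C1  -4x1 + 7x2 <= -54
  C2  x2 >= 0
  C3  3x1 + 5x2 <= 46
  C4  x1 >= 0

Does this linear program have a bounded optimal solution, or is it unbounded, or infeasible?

Vertices and C = 6x1 - x2:
  (27/2, 0) → C = 81
  (592/41, 22/41) → C = 3530/41
  (46/3, 0) → C = 92
The feasible region has finitely many vertices and no improving ray; the minimum is 81 at (27/2, 0).

bounded optimum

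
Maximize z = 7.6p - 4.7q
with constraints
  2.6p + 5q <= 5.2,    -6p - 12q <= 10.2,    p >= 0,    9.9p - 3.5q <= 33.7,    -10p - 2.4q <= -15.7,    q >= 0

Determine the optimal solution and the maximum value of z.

Corner points and z = 7.6p - 4.7q:
  (3301/2188, 559/2188) → z = 224603/21880
  (2, 0) → z = 76/5
  (157/100, 0) → z = 2983/250

p = 2, q = 0, maximum z = 15.2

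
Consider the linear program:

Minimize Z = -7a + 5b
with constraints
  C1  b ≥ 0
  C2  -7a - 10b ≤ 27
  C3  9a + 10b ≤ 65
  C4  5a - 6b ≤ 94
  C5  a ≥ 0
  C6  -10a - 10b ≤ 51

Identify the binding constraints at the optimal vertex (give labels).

Extreme points and Z = -7a + 5b:
  (65/9, 0) → Z = -455/9
  (0, 0) → Z = 0
  (0, 13/2) → Z = 65/2

The minimum is at (65/9, 0). Substituting into each constraint, equality holds for C1 and C3; the remaining constraints have slack.

C1 and C3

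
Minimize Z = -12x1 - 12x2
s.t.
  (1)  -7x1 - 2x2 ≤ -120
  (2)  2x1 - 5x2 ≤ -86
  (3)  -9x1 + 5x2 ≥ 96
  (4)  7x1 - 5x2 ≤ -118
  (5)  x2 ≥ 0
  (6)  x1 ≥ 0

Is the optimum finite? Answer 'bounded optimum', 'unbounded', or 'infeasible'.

unbounded

From the feasible point (52/7, 34), moving in the direction (0, 1) keeps every constraint satisfied while Z decreases without bound.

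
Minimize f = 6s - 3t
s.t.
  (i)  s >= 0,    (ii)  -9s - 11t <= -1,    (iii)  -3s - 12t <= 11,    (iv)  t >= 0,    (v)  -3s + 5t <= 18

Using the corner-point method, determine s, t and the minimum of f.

s = 0, t = 18/5, minimum f = -54/5

Vertices and f = 6s - 3t:
  (0, 1/11) → f = -3/11
  (0, 18/5) → f = -54/5
  (1/9, 0) → f = 2/3
The feasible region is unbounded (it extends along (5, 3), (1, 0)), but f strictly increases along every unbounded feasible direction, so there is no improving ray and the minimum is attained at a vertex.

The binding constraints are s = 0 and -3s + 5t = 18.
Solving simultaneously gives s = 0, t = 18/5.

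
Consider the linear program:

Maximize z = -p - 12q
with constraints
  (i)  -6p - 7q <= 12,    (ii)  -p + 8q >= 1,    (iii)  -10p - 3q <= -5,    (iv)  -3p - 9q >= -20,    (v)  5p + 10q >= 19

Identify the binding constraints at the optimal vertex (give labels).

Vertices and z = -p - 12q:
  (151/33, 23/33) → z = -427/33
  (71/25, 12/25) → z = -43/5
  (-5/27, 185/81) → z = -245/9
  (-7/85, 33/17) → z = -1973/85

The maximum is at (71/25, 12/25). Substituting into each constraint, equality holds for (ii) and (v); the remaining constraints have slack.

(ii) and (v)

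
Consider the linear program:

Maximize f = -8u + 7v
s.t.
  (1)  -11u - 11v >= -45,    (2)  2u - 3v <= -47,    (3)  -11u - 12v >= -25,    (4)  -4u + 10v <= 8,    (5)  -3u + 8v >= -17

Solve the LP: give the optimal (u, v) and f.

u = -117, v = -46, maximum f = 614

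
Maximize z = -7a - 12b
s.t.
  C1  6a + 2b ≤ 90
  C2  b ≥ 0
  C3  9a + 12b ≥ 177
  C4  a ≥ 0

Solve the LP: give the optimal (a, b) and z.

Feasible corners and z = -7a - 12b:
  (121/9, 14/3) → z = -1351/9
  (0, 45) → z = -540
  (0, 59/4) → z = -177

a = 121/9, b = 14/3, maximum z = -1351/9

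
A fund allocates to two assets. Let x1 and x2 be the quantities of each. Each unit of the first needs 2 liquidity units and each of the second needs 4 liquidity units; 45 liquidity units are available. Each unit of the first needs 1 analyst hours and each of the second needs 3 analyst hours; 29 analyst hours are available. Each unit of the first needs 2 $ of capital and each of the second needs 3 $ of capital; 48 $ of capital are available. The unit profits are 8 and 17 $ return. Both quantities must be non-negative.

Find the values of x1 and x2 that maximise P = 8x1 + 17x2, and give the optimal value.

Extreme points and P = 8x1 + 17x2:
  (0, 0) → P = 0
  (0, 29/3) → P = 493/3
  (45/2, 0) → P = 180
  (19/2, 13/2) → P = 373/2

The binding constraints are 2x1 + 4x2 = 45 and x1 + 3x2 = 29.
Solving simultaneously gives x1 = 19/2, x2 = 13/2.

x1 = 19/2, x2 = 13/2, maximum P = 373/2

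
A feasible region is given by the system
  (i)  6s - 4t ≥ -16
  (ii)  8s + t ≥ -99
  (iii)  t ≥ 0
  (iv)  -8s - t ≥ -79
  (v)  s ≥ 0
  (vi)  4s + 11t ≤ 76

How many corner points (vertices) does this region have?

Intersecting each pair of boundary lines and keeping only the points that satisfy every inequality leaves:
  (0, 4)
  (64/41, 260/41)
  (79/8, 0)
  (0, 0)
  (793/84, 73/21)

5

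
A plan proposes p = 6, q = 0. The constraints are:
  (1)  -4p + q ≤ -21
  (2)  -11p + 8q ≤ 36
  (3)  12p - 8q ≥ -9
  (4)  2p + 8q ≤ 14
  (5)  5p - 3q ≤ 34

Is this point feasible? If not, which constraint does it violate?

feasible

(1): -24 ≤ -21 ✓
(2): -66 ≤ 36 ✓
(3): 72 ≥ -9 ✓
(4): 12 ≤ 14 ✓
(5): 30 ≤ 34 ✓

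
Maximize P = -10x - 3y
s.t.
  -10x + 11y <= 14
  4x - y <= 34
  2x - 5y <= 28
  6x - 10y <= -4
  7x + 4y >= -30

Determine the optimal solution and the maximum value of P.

x = -48/17, y = -22/17, maximum P = 546/17

Feasible corners and P = -10x - 3y:
  (194/17, 198/17) → P = -2534/17
  (-48/17, -22/17) → P = 546/17
  (172/17, 110/17) → P = -2050/17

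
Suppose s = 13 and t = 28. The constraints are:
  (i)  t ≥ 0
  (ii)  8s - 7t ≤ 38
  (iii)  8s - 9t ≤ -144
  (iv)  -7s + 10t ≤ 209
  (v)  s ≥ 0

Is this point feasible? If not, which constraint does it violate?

feasible

(i): 28 ≥ 0 ✓
(ii): -92 ≤ 38 ✓
(iii): -148 ≤ -144 ✓
(iv): 189 ≤ 209 ✓
(v): 13 ≥ 0 ✓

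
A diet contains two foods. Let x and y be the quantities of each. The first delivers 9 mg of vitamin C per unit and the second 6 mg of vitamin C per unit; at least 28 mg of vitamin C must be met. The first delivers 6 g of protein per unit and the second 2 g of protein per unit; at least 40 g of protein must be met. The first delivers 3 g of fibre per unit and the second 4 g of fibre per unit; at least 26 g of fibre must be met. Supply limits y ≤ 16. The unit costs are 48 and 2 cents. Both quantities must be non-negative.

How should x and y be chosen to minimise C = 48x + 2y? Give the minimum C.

x = 4/3, y = 16, minimum C = 96

The feasible region is unbounded (it extends along (1, 0)), but C strictly increases along every unbounded feasible direction, so there is no improving ray and the minimum is attained at a vertex.

The binding constraints are 6x + 2y = 40 and y = 16.
Solving simultaneously gives x = 4/3, y = 16.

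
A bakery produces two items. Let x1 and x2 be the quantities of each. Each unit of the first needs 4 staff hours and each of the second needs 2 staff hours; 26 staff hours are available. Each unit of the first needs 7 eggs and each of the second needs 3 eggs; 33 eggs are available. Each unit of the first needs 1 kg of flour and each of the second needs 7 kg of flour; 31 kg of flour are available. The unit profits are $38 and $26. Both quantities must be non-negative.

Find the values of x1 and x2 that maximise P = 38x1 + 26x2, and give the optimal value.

Extreme points and P = 38x1 + 26x2:
  (0, 0) → P = 0
  (0, 31/7) → P = 806/7
  (33/7, 0) → P = 1254/7
  (3, 4) → P = 218

The optimum lies where 7x1 + 3x2 = 33 and x1 + 7x2 = 31.
Solving simultaneously gives x1 = 3, x2 = 4.

x1 = 3, x2 = 4, maximum P = 218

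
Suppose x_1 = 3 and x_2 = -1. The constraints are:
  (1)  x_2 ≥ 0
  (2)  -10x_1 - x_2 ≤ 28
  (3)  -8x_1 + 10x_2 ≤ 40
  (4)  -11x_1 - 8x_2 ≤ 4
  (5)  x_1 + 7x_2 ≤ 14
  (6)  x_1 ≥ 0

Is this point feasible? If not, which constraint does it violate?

not feasible — violates (1)

Constraint (1): x_2 = -1, which is not ≥ 0. All other constraints are satisfied.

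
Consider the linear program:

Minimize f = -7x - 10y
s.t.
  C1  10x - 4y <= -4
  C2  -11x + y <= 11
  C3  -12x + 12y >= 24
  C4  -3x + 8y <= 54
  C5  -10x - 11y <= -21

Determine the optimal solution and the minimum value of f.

The binding constraints are 10x - 4y = -4 and -3x + 8y = 54.
Solving simultaneously gives x = 46/17, y = 132/17.

x = 46/17, y = 132/17, minimum f = -1642/17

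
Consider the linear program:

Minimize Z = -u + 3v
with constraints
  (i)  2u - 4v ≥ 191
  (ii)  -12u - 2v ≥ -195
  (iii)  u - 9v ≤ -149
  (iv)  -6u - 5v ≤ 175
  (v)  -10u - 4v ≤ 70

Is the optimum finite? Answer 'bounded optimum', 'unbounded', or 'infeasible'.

infeasible

The boundaries 2u - 4v = 191 and -12u - 2v = -195 meet at (581/26, -951/26), but that point violates u - 9v ≤ -149. Every candidate vertex is excluded by some other constraint, so the feasible region is empty.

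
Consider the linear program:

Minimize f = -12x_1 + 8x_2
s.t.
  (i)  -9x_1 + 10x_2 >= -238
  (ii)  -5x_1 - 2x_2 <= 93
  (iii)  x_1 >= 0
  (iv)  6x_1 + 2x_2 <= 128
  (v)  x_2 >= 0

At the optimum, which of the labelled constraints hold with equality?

Vertices and f = -12x_1 + 8x_2:
  (0, 64) → f = 512
  (0, 0) → f = 0
  (64/3, 0) → f = -256

The minimum is at (64/3, 0). Substituting into each constraint, equality holds for (iv) and (v); the remaining constraints have slack.

(iv) and (v)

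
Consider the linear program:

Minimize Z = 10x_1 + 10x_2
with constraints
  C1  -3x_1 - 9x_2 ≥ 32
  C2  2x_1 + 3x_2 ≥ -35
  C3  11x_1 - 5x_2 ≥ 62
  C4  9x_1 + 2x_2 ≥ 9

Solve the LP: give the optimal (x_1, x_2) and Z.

Vertices and Z = 10x_1 + 10x_2:
  (199/57, -269/57) → Z = -700/57
  (97/23, -333/23) → Z = -2360/23
  (169/67, -459/67) → Z = -2900/67
The feasible region is unbounded (it extends along (3, -2), (3, -1)), but Z strictly increases along every unbounded feasible direction, so there is no improving ray and the minimum is attained at a vertex.

x_1 = 97/23, x_2 = -333/23, minimum Z = -2360/23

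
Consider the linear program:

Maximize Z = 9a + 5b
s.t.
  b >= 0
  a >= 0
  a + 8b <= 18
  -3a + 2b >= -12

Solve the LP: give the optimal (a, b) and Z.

Vertices and Z = 9a + 5b:
  (0, 0) → Z = 0
  (4, 0) → Z = 36
  (0, 9/4) → Z = 45/4
  (66/13, 21/13) → Z = 699/13

The binding constraints are a + 8b = 18 and -3a + 2b = -12.
Solving simultaneously gives a = 66/13, b = 21/13.

a = 66/13, b = 21/13, maximum Z = 699/13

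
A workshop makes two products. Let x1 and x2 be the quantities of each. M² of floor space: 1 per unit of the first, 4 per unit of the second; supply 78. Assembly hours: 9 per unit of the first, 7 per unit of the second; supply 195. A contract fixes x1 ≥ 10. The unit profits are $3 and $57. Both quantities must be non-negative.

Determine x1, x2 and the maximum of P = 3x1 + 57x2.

x1 = 10, x2 = 15, maximum P = 885

Corner points and P = 3x1 + 57x2:
  (65/3, 0) → P = 65
  (10, 0) → P = 30
  (10, 15) → P = 885

The binding constraints are 9x1 + 7x2 = 195 and x1 = 10.
Solving simultaneously gives x1 = 10, x2 = 15.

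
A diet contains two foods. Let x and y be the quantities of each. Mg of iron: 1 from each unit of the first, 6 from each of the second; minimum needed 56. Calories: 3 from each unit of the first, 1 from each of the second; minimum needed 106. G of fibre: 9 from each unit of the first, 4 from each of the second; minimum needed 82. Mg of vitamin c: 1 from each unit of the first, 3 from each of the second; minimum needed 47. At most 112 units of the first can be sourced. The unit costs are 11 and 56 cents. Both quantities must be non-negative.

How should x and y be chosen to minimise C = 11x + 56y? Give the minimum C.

Vertices and C = 11x + 56y:
  (0, 106) → C = 5936
  (56, 0) → C = 616
  (112, 0) → C = 1232
  (38, 3) → C = 586
  (271/8, 35/8) → C = 4941/8
The feasible region is unbounded (it extends along (0, 1)), but C strictly increases along every unbounded feasible direction, so there is no improving ray and the minimum is attained at a vertex.

The binding constraints are x + 6y = 56 and x + 3y = 47.
Solving simultaneously gives x = 38, y = 3.

x = 38, y = 3, minimum C = 586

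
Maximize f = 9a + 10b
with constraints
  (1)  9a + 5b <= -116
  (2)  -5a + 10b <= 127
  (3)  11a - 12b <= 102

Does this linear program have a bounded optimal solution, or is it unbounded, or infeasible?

bounded optimum

Feasible corners and f = 9a + 10b:
  (-359/23, 563/115) → f = -2105/23
  (-882/163, -2194/163) → f = -29878/163
The feasible region has finitely many vertices and no improving ray; the maximum is -2105/23 at (-359/23, 563/115).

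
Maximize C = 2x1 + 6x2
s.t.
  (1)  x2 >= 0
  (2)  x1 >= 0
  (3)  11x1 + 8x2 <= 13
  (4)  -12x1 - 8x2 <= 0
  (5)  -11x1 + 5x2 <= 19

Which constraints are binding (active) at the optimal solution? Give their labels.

Extreme points and C = 2x1 + 6x2:
  (0, 0) → C = 0
  (13/11, 0) → C = 26/11
  (0, 13/8) → C = 39/4

The maximum is at (0, 13/8). Substituting into each constraint, equality holds for (2) and (3); the remaining constraints have slack.

(2) and (3)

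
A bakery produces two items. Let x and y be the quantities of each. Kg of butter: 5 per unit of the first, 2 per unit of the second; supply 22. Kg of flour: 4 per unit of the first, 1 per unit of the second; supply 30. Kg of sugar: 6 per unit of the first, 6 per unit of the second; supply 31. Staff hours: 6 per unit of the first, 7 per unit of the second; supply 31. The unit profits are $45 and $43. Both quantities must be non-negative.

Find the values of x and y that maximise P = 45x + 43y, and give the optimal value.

x = 4, y = 1, maximum P = 223

At the optimal vertex, 5x + 2y = 22 and 6x + 7y = 31.
Solving simultaneously gives x = 4, y = 1.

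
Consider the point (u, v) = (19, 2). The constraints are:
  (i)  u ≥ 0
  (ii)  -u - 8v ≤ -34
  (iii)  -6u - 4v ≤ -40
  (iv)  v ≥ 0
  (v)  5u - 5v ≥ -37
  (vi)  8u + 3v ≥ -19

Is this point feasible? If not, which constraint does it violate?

(i): 19 ≥ 0 ✓
(ii): -35 ≤ -34 ✓
(iii): -122 ≤ -40 ✓
(iv): 2 ≥ 0 ✓
(v): 85 ≥ -37 ✓
(vi): 158 ≥ -19 ✓

feasible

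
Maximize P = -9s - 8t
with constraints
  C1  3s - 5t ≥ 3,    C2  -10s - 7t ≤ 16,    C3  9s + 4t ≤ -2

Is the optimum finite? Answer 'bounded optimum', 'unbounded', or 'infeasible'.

Feasible corners and P = -9s - 8t:
  (-59/71, -78/71) → P = 1155/71
  (2/57, -11/19) → P = 82/19
  (50/23, -124/23) → P = 542/23
The feasible region has finitely many vertices and no improving ray; the maximum is 542/23 at (50/23, -124/23).

bounded optimum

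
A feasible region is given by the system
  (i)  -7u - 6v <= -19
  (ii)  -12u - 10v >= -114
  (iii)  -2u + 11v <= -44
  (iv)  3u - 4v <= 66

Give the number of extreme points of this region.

Pairwise boundary intersections that survive every other constraint:
  (473/89, -270/89)
  (236/23, -405/46)
  (847/76, -75/38)
  (186/13, -75/13)

4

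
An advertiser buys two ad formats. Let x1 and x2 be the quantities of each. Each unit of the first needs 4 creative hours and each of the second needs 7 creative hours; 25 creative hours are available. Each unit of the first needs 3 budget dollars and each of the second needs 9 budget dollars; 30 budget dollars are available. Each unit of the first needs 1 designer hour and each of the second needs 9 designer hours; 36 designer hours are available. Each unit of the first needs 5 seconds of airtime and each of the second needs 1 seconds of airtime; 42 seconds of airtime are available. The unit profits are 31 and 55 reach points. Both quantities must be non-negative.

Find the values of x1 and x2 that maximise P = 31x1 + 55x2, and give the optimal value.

Corner points and P = 31x1 + 55x2:
  (0, 0) → P = 0
  (0, 10/3) → P = 550/3
  (25/4, 0) → P = 775/4
  (1, 3) → P = 196

x1 = 1, x2 = 3, maximum P = 196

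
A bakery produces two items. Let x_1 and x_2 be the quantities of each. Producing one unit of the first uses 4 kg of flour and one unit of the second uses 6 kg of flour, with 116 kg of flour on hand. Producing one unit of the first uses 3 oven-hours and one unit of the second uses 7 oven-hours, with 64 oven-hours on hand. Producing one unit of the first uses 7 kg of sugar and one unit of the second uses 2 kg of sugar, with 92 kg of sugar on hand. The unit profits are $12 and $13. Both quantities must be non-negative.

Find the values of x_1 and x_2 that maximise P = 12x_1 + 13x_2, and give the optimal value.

Vertices and P = 12x_1 + 13x_2:
  (0, 0) → P = 0
  (0, 64/7) → P = 832/7
  (92/7, 0) → P = 1104/7
  (12, 4) → P = 196

x_1 = 12, x_2 = 4, maximum P = 196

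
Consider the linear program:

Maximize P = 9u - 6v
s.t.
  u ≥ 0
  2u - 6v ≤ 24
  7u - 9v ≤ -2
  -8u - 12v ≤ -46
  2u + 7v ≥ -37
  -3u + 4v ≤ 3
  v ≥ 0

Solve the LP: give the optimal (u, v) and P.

u = 19, v = 15, maximum P = 81

Vertices and P = 9u - 6v:
  (5/2, 13/6) → P = 19/2
  (19, 15) → P = 81
  (37/17, 81/34) → P = 90/17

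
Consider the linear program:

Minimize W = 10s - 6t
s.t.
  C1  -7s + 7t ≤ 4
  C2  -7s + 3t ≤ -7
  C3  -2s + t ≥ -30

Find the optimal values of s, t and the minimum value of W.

s = 61/28, t = 11/4, minimum W = 37/7

Corner points and W = 10s - 6t:
  (61/28, 11/4) → W = 37/7
  (214/7, 218/7) → W = 832/7
  (-83, -196) → W = 346

The optimum lies where -7s + 7t = 4 and -7s + 3t = -7.
Solving simultaneously gives s = 61/28, t = 11/4.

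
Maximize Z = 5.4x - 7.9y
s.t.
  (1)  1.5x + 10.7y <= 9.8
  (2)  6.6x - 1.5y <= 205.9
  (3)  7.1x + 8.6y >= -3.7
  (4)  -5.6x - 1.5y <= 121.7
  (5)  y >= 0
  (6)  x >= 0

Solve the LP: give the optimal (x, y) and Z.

Corner points and Z = 5.4x - 7.9y:
  (98/15, 0) → Z = 882/25
  (0, 98/107) → Z = -3871/535
  (0, 0) → Z = 0

The optimum lies where 1.5x + 10.7y = 9.8 and y = 0.
Solving simultaneously gives x = 98/15, y = 0.

x = 98/15, y = 0, maximum Z = 882/25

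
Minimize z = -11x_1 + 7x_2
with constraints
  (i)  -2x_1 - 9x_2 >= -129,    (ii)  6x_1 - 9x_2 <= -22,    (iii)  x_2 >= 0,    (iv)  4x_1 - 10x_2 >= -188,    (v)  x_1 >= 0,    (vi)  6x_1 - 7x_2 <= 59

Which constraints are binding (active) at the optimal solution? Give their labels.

(i) and (ii)

Vertices and z = -11x_1 + 7x_2:
  (107/8, 409/36) → z = -4867/72
  (0, 43/3) → z = 301/3
  (0, 22/9) → z = 154/9

The minimum is at (107/8, 409/36). Substituting into each constraint, equality holds for (i) and (ii); the remaining constraints have slack.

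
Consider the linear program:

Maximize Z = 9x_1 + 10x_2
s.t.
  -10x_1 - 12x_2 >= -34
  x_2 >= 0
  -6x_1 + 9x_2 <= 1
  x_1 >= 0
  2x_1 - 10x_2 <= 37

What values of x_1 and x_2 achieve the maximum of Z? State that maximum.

Corner points and Z = 9x_1 + 10x_2:
  (17/5, 0) → Z = 153/5
  (49/27, 107/81) → Z = 2393/81
  (0, 0) → Z = 0
  (0, 1/9) → Z = 10/9

The binding constraints are -10x_1 - 12x_2 = -34 and x_2 = 0.
Solving simultaneously gives x_1 = 17/5, x_2 = 0.

x_1 = 17/5, x_2 = 0, maximum Z = 153/5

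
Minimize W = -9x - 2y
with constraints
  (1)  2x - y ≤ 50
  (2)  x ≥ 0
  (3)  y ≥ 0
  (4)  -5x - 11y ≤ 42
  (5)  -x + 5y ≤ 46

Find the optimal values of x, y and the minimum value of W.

Feasible corners and W = -9x - 2y:
  (25, 0) → W = -225
  (296/9, 142/9) → W = -2948/9
  (0, 0) → W = 0
  (0, 46/5) → W = -92/5

The optimum lies where 2x - y = 50 and -x + 5y = 46.
Solving simultaneously gives x = 296/9, y = 142/9.

x = 296/9, y = 142/9, minimum W = -2948/9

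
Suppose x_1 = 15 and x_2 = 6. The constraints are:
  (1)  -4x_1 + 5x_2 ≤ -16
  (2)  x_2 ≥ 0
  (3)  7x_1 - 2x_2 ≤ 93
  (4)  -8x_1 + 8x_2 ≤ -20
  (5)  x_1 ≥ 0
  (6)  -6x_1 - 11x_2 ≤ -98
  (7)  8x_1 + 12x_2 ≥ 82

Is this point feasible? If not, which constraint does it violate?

(1): -30 ≤ -16 ✓
(2): 6 ≥ 0 ✓
(3): 93 ≤ 93 ✓
(4): -72 ≤ -20 ✓
(5): 15 ≥ 0 ✓
(6): -156 ≤ -98 ✓
(7): 192 ≥ 82 ✓

feasible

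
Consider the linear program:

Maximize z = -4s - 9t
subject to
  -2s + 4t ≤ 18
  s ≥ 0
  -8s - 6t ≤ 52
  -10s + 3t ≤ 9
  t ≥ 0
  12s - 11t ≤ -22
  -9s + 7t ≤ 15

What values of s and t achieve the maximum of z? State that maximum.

s = 0, t = 2, maximum z = -18

Feasible corners and z = -4s - 9t:
  (55/13, 86/13) → z = -994/13
  (3, 6) → z = -66
  (0, 2) → z = -18
  (0, 15/7) → z = -135/7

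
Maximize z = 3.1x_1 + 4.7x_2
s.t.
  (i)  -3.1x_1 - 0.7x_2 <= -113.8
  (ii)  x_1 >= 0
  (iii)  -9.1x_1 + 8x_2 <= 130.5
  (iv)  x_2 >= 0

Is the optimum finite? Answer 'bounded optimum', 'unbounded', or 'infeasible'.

From the feasible point (81905/3117, 144013/3117), moving in the direction (8, 9.1) keeps every constraint satisfied while z increases without bound.

unbounded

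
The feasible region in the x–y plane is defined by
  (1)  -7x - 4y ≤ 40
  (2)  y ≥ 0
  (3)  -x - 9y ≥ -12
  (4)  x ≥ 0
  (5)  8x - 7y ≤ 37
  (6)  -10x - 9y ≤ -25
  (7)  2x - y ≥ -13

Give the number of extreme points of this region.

4

Of the 21 pairwise boundary intersections, those satisfying every inequality are:
  (37/8, 0)
  (5/2, 0)
  (417/79, 59/79)
  (13/9, 95/81)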